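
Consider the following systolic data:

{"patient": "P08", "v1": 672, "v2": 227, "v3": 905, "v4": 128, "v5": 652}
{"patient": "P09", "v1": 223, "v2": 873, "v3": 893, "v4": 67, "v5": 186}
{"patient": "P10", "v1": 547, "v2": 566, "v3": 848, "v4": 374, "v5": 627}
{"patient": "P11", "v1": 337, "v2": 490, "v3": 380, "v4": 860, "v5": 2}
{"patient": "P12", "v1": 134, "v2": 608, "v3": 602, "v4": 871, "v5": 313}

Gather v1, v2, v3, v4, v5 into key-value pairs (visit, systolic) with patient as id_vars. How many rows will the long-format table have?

25

5 patient values × 5 melted columns = 25 rows.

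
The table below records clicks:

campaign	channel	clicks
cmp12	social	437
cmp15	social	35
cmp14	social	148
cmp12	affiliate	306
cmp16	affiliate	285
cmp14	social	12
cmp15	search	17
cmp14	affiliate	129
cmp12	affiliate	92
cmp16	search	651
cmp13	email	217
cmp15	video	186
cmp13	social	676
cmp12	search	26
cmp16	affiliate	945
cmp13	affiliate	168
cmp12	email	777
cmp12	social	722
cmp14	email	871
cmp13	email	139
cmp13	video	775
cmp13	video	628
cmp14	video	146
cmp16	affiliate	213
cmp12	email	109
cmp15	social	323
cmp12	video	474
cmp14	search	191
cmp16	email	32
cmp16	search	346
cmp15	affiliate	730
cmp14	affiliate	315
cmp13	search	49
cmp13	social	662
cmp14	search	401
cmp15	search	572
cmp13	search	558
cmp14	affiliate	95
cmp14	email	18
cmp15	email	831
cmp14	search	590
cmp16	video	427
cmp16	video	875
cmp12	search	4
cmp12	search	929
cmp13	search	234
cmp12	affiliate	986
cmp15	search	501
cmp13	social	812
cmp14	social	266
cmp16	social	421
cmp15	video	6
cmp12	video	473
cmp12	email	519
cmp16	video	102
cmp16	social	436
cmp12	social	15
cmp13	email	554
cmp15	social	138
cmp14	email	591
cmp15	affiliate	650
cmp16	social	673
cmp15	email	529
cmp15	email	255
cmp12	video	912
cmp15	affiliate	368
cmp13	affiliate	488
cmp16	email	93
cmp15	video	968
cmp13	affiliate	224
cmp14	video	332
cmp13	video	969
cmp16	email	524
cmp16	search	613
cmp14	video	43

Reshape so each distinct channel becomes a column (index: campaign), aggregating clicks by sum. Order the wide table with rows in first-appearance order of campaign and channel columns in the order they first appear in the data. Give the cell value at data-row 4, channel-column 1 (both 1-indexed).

1530

With rows in first-appearance order of campaign, row 4 is campaign=cmp16. channel columns in first-appearance order: social, affiliate, search, email, video; column 1 is social.
Long rows with campaign=cmp16, channel=social: 421 + 436 + 673 = 1530.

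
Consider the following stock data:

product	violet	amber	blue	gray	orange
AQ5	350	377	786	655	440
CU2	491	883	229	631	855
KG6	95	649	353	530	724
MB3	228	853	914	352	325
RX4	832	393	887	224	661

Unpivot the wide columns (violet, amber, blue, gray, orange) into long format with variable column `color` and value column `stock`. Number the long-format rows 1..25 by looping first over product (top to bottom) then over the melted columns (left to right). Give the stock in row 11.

25 rows total (5 × 5). Row 11: index ⌊(11-1)/5⌋ = 2 into product → KG6; (11-1) mod 5 = 0 into the melted columns → violet.
So row 11 is (KG6, violet, 95); stock = 95.

95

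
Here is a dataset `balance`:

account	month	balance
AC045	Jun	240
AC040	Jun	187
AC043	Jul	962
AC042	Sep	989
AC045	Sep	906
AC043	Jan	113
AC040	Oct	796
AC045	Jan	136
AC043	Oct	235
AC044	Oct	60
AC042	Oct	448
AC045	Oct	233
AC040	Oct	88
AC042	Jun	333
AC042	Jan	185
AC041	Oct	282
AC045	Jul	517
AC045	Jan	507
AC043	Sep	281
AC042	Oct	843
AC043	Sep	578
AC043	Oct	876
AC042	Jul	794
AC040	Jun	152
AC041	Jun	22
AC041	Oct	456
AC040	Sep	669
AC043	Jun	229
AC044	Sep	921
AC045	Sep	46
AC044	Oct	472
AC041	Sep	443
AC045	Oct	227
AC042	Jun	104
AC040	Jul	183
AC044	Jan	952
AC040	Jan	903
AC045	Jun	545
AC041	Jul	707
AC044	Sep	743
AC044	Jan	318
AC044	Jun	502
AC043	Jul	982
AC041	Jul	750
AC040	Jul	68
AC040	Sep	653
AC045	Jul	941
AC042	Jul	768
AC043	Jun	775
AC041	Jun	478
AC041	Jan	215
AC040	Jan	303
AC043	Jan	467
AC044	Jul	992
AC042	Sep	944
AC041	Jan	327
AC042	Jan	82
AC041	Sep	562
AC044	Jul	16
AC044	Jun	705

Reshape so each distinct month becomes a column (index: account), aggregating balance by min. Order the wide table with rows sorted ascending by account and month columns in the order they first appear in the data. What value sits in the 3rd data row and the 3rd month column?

With rows sorted ascending by account, row 3 is account=AC042. month columns in first-appearance order: Jun, Jul, Sep, Jan, Oct; column 3 is Sep.
Long rows with account=AC042, month=Sep: min(989, 944) = 944.

944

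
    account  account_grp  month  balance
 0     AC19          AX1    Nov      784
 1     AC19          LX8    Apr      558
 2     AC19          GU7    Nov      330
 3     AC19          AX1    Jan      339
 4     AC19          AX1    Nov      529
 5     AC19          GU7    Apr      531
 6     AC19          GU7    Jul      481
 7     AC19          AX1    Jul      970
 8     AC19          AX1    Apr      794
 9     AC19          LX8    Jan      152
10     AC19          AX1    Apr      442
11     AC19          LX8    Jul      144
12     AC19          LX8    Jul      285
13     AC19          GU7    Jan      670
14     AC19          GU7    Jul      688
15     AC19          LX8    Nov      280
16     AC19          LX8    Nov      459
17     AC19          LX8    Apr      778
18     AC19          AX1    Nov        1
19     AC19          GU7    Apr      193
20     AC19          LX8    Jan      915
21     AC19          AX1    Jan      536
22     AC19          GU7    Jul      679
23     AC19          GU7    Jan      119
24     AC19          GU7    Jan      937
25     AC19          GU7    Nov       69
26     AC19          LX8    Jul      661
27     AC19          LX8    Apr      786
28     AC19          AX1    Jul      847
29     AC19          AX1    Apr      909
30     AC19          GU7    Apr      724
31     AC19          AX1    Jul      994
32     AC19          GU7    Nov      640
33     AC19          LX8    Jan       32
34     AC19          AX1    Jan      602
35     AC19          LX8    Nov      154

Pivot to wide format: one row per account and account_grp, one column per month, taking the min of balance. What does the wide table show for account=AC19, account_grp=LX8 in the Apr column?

Rows with account=AC19, account_grp=LX8 and month=Apr: balance values are 558, 778, 786.
min(558, 778, 786) = 558.

558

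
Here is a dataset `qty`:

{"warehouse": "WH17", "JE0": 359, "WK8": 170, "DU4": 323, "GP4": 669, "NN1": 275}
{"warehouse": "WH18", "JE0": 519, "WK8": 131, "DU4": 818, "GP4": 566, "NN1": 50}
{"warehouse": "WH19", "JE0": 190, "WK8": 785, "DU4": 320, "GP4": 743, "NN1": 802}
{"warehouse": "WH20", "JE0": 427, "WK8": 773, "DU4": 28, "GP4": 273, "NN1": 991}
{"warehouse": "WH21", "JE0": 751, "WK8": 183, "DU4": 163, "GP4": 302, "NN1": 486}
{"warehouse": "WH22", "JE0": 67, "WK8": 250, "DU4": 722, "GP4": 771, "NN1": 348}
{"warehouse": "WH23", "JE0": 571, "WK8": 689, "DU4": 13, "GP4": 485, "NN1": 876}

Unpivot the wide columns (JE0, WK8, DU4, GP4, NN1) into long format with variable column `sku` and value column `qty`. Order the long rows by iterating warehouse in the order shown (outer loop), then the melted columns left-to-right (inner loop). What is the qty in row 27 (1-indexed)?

35 rows total (7 × 5). Row 27: index ⌊(27-1)/5⌋ = 5 into warehouse → WH22; (27-1) mod 5 = 1 into the melted columns → WK8.
So row 27 is (WH22, WK8, 250); qty = 250.

250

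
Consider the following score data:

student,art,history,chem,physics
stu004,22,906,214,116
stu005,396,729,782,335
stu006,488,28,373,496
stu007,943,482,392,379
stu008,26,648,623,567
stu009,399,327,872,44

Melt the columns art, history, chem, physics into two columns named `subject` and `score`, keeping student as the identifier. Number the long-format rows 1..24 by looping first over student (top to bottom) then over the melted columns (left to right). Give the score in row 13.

943

24 rows total (6 × 4). Row 13: index ⌊(13-1)/4⌋ = 3 into student → stu007; (13-1) mod 4 = 0 into the melted columns → art.
So row 13 is (stu007, art, 943); score = 943.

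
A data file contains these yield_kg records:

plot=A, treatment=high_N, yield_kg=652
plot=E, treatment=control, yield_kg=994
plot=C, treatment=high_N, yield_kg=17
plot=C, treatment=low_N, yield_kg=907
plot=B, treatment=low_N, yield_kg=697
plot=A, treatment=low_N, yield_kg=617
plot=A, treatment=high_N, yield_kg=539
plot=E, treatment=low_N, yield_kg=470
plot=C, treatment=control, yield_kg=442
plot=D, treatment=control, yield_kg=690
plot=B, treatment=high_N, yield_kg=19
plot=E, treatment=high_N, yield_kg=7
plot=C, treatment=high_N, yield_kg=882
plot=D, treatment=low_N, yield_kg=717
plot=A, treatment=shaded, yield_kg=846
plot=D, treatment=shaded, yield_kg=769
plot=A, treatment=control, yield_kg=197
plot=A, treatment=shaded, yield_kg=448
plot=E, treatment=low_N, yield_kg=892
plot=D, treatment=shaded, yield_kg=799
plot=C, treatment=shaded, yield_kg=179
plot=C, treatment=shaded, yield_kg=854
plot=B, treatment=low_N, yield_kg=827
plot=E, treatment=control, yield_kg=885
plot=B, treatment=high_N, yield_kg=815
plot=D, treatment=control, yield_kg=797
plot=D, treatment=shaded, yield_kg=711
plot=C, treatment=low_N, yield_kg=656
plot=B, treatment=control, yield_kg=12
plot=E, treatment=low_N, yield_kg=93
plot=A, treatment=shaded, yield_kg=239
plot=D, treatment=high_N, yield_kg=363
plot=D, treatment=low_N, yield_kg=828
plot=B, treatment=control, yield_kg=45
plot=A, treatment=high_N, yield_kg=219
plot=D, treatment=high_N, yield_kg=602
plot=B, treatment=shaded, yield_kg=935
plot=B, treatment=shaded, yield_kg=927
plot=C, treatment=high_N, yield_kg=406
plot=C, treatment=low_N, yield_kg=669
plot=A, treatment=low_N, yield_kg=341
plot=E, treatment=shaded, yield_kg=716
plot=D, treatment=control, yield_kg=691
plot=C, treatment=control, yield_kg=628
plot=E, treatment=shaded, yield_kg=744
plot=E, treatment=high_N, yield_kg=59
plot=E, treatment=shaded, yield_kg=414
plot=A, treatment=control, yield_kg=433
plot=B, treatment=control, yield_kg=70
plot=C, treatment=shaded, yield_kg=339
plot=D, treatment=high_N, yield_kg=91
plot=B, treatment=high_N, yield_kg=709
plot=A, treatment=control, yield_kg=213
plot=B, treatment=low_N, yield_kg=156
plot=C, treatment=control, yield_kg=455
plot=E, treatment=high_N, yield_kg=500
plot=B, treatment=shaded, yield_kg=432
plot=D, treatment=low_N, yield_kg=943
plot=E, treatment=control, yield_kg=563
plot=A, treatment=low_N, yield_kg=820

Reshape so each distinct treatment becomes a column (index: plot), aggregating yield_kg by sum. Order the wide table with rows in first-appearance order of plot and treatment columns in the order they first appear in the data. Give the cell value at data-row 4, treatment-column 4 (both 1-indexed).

2294

With rows in first-appearance order of plot, row 4 is plot=B. treatment columns in first-appearance order: high_N, control, low_N, shaded; column 4 is shaded.
Long rows with plot=B, treatment=shaded: 935 + 927 + 432 = 2294.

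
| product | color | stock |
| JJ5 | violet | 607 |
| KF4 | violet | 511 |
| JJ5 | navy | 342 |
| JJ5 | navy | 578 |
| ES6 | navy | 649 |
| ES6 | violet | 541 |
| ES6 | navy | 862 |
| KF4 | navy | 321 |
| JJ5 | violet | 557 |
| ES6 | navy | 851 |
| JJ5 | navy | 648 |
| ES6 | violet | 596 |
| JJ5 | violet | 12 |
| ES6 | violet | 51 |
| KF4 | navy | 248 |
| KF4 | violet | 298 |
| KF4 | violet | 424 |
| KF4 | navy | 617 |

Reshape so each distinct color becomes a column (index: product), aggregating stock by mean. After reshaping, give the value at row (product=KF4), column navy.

395.33

Rows with product=KF4 and color=navy: stock values are 321, 248, 617.
(321 + 248 + 617) / 3 = 395.33.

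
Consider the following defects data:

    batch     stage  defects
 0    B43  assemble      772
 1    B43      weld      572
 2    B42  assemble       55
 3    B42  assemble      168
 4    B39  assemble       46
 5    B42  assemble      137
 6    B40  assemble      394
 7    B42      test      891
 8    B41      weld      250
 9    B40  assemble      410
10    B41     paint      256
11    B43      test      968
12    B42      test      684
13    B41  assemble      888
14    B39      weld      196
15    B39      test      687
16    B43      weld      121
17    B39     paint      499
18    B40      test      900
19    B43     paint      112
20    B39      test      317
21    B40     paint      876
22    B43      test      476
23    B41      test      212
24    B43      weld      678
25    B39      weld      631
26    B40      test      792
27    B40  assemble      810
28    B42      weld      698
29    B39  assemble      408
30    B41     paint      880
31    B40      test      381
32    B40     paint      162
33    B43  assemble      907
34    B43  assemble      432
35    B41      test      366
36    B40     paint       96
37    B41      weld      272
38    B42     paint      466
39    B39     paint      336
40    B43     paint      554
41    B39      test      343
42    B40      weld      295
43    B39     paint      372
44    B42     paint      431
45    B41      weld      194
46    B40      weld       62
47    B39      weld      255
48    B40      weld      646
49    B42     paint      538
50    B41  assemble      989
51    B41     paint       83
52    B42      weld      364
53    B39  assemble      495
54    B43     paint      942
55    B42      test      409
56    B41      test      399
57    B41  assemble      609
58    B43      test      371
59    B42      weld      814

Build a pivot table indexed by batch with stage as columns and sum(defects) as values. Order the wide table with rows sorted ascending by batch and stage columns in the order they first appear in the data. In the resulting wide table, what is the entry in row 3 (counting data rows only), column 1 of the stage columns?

With rows sorted ascending by batch, row 3 is batch=B41. stage columns in first-appearance order: assemble, weld, test, paint; column 1 is assemble.
Long rows with batch=B41, stage=assemble: 888 + 989 + 609 = 2486.

2486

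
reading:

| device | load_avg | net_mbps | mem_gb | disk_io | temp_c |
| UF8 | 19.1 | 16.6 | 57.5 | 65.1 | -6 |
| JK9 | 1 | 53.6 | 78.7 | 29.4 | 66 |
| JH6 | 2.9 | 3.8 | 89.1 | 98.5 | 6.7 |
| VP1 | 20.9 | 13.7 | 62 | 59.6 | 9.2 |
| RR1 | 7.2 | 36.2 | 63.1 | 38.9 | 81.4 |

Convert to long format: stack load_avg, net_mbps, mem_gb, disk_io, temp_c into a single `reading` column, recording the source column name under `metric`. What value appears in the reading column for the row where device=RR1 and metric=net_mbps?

36.2

Unpivoting turns each (device, wide-column) pair into one long row.
The wide cell at row RR1, column net_mbps holds 36.2, so the long row (RR1, net_mbps) has reading=36.2.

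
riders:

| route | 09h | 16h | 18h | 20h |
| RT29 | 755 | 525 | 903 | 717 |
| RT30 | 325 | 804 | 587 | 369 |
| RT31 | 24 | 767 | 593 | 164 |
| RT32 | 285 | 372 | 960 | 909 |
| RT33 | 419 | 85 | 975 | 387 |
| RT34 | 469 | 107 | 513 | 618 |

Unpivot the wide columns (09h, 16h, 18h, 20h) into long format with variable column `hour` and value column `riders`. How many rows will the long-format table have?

6 route values × 4 melted columns = 24 rows.

24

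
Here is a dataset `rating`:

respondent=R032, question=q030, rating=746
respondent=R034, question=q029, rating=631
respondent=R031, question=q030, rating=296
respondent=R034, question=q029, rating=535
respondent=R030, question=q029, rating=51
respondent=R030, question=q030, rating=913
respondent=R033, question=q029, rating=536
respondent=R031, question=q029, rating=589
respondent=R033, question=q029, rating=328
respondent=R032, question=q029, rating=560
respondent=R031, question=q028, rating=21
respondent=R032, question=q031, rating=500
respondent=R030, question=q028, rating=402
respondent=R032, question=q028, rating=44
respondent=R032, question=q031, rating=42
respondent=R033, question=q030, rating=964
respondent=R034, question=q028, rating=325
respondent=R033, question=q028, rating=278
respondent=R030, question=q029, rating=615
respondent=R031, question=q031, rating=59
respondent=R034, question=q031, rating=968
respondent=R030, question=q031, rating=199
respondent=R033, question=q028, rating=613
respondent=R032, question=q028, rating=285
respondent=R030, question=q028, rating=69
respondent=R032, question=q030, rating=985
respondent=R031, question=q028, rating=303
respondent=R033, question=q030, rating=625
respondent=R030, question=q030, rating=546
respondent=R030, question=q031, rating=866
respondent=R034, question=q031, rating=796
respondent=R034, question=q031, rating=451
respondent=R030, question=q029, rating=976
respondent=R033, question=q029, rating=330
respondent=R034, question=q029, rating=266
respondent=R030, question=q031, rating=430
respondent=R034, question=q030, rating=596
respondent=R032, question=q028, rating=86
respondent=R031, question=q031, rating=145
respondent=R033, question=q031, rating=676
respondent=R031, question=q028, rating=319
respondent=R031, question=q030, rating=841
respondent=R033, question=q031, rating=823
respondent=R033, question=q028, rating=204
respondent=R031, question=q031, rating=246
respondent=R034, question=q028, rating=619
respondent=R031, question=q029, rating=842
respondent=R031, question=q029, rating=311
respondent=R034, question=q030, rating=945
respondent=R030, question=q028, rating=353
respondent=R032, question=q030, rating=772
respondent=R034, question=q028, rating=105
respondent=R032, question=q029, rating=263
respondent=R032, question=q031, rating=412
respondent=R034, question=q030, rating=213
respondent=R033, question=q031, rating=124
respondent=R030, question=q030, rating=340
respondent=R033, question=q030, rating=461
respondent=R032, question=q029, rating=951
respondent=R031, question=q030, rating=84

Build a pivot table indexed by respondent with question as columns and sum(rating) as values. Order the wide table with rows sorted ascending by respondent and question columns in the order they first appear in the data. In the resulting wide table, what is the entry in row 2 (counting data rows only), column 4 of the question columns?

With rows sorted ascending by respondent, row 2 is respondent=R031. question columns in first-appearance order: q030, q029, q028, q031; column 4 is q031.
Long rows with respondent=R031, question=q031: 59 + 145 + 246 = 450.

450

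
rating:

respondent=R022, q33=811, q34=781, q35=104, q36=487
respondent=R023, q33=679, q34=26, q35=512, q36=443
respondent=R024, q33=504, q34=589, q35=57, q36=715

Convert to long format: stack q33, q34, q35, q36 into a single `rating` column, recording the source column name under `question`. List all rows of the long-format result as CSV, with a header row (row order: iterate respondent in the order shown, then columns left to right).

respondent,question,rating
R022,q33,811
R022,q34,781
R022,q35,104
R022,q36,487
R023,q33,679
R023,q34,26
R023,q35,512
R023,q36,443
R024,q33,504
R024,q34,589
R024,q35,57
R024,q36,715

Each (respondent, column) pair becomes one row: 3 × 4 = 12 rows.
For example, (R022, q33) → rating=811.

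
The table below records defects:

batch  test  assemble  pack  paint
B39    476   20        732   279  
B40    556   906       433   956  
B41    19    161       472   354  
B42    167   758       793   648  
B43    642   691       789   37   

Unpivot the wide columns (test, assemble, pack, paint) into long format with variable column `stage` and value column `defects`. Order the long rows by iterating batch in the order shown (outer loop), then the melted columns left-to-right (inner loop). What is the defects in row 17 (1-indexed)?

20 rows total (5 × 4). Row 17: index ⌊(17-1)/4⌋ = 4 into batch → B43; (17-1) mod 4 = 0 into the melted columns → test.
So row 17 is (B43, test, 642); defects = 642.

642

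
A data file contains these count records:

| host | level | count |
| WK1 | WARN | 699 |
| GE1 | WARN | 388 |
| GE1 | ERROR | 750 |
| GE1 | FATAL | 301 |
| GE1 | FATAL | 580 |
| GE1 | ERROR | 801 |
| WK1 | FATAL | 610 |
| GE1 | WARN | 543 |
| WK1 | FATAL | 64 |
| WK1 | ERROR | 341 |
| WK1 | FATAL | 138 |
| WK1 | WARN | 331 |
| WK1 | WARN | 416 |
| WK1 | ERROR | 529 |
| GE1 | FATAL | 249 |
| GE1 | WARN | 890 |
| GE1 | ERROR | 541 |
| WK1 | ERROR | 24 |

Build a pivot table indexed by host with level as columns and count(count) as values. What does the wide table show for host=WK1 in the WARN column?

3

Rows with host=WK1 and level=WARN: count values are 699, 331, 416.
3 rows match — count = 3.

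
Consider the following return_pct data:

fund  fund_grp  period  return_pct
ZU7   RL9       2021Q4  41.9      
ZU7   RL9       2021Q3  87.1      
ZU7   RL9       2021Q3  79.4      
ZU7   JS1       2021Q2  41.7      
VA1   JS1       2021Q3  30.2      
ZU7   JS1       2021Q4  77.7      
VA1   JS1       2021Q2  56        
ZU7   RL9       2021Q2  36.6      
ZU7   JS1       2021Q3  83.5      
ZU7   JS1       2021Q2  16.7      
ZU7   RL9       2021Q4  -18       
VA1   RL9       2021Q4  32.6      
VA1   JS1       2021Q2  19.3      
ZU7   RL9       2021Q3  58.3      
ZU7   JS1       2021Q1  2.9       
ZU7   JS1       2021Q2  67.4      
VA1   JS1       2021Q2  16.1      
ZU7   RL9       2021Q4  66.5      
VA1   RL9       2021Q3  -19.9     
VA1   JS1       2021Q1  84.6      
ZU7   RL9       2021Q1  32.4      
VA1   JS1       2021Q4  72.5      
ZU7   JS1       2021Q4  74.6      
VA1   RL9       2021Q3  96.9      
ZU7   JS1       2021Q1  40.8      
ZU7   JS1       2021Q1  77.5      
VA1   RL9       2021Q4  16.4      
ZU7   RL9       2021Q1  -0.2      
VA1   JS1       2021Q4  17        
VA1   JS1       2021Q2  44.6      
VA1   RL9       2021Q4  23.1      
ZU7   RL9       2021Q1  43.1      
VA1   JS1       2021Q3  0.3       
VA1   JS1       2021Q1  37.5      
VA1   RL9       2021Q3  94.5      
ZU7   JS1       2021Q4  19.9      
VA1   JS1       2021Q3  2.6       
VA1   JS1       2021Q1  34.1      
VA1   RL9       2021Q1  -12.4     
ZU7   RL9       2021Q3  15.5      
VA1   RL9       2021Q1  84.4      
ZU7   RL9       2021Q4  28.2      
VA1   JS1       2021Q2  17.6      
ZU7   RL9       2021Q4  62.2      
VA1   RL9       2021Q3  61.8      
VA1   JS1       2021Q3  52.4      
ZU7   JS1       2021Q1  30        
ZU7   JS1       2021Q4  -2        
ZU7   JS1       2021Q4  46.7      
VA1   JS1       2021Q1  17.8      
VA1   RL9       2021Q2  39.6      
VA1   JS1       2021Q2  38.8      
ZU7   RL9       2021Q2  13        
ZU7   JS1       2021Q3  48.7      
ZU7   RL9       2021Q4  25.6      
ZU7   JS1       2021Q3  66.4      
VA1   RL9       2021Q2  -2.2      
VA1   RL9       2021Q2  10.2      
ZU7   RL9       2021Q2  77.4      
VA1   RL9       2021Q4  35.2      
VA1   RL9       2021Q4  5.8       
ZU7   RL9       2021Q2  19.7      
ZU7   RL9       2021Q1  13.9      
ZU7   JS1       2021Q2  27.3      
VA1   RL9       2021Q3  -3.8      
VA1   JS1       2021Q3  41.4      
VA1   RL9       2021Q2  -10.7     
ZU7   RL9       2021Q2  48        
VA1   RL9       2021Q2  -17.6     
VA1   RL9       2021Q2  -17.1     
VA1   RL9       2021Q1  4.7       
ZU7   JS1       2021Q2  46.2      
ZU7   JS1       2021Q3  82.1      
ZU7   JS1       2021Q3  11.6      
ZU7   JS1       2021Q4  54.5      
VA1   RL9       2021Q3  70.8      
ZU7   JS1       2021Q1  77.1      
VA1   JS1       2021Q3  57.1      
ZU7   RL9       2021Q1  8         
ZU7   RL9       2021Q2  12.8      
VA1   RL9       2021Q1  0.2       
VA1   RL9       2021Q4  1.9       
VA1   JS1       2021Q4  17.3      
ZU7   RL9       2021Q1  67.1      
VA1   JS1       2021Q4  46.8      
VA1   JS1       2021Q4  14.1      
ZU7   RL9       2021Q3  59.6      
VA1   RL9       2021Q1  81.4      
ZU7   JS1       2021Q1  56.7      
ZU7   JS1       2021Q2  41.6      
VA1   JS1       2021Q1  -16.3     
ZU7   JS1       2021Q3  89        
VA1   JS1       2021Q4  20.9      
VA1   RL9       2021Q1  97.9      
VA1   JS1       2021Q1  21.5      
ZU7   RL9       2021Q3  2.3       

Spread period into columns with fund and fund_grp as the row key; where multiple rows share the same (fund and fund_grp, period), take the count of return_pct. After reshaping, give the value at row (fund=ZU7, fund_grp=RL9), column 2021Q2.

Rows with fund=ZU7, fund_grp=RL9 and period=2021Q2: return_pct values are 36.6, 13, 77.4, 19.7, 48, 12.8.
6 rows match — count = 6.

6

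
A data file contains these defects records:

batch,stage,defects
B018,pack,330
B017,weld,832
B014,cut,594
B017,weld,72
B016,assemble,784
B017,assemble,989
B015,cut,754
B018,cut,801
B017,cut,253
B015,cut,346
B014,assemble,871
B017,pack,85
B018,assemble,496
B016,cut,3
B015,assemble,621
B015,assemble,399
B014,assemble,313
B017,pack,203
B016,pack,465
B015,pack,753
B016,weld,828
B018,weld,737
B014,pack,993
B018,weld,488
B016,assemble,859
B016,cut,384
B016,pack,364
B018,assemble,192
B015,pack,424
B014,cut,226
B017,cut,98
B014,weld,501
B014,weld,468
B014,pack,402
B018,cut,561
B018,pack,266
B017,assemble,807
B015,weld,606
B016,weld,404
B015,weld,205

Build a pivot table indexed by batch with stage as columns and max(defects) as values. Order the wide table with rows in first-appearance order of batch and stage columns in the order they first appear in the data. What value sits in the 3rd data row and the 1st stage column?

993

With rows in first-appearance order of batch, row 3 is batch=B014. stage columns in first-appearance order: pack, weld, cut, assemble; column 1 is pack.
Long rows with batch=B014, stage=pack: max(993, 402) = 993.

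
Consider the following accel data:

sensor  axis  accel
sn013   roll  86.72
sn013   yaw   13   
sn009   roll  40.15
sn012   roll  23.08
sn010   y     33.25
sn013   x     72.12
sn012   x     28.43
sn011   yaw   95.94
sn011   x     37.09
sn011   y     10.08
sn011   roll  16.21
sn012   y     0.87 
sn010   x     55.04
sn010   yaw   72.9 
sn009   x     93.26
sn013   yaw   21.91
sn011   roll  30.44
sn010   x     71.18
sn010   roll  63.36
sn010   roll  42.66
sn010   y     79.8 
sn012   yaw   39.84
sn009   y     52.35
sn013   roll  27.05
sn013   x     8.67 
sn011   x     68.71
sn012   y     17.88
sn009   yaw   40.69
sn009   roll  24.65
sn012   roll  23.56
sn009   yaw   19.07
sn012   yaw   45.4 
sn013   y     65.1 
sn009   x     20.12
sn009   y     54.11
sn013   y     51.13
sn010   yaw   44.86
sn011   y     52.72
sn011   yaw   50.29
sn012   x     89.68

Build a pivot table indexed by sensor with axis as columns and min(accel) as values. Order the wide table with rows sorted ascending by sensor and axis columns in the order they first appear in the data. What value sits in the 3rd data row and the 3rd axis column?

10.08

With rows sorted ascending by sensor, row 3 is sensor=sn011. axis columns in first-appearance order: roll, yaw, y, x; column 3 is y.
Long rows with sensor=sn011, axis=y: min(10.08, 52.72) = 10.08.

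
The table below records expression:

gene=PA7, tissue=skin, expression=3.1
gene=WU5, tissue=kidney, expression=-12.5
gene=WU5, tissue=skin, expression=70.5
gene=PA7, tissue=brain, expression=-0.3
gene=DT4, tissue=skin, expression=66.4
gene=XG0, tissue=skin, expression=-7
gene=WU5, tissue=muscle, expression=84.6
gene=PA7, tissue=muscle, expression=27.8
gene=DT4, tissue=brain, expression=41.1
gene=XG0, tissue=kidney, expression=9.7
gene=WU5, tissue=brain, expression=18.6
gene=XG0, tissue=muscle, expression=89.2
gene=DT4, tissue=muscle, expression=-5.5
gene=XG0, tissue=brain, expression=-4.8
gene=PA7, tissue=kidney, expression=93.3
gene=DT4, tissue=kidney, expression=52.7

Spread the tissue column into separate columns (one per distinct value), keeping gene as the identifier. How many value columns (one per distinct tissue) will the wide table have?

4

4 distinct tissue values: muscle, brain, kidney, skin.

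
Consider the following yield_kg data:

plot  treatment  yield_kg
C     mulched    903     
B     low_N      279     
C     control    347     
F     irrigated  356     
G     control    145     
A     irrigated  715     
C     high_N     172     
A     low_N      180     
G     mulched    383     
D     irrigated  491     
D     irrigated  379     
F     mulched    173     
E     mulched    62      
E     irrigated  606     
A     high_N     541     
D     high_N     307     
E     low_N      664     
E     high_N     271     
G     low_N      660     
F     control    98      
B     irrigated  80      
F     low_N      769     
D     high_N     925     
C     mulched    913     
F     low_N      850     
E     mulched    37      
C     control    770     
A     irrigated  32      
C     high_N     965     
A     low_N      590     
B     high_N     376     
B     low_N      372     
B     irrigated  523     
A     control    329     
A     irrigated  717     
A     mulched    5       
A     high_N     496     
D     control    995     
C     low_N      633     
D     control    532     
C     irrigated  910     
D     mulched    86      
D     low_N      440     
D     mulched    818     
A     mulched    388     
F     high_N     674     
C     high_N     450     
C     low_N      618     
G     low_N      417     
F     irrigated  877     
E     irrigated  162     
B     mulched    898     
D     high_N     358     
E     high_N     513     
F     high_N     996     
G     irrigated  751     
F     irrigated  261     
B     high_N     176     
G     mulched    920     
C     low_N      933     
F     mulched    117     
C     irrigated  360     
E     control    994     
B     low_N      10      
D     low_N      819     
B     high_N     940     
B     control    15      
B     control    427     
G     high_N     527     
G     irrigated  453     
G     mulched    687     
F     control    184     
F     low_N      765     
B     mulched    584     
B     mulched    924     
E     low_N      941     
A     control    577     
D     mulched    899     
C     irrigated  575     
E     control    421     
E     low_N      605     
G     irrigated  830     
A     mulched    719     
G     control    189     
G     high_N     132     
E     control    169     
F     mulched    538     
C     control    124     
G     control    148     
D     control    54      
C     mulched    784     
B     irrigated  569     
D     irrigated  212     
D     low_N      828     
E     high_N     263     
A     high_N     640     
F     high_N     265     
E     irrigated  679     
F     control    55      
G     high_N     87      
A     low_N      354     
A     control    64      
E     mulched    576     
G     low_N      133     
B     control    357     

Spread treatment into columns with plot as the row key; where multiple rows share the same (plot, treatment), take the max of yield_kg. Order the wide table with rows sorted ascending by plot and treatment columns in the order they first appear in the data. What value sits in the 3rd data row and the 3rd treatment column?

With rows sorted ascending by plot, row 3 is plot=C. treatment columns in first-appearance order: mulched, low_N, control, irrigated, high_N; column 3 is control.
Long rows with plot=C, treatment=control: max(347, 770, 124) = 770.

770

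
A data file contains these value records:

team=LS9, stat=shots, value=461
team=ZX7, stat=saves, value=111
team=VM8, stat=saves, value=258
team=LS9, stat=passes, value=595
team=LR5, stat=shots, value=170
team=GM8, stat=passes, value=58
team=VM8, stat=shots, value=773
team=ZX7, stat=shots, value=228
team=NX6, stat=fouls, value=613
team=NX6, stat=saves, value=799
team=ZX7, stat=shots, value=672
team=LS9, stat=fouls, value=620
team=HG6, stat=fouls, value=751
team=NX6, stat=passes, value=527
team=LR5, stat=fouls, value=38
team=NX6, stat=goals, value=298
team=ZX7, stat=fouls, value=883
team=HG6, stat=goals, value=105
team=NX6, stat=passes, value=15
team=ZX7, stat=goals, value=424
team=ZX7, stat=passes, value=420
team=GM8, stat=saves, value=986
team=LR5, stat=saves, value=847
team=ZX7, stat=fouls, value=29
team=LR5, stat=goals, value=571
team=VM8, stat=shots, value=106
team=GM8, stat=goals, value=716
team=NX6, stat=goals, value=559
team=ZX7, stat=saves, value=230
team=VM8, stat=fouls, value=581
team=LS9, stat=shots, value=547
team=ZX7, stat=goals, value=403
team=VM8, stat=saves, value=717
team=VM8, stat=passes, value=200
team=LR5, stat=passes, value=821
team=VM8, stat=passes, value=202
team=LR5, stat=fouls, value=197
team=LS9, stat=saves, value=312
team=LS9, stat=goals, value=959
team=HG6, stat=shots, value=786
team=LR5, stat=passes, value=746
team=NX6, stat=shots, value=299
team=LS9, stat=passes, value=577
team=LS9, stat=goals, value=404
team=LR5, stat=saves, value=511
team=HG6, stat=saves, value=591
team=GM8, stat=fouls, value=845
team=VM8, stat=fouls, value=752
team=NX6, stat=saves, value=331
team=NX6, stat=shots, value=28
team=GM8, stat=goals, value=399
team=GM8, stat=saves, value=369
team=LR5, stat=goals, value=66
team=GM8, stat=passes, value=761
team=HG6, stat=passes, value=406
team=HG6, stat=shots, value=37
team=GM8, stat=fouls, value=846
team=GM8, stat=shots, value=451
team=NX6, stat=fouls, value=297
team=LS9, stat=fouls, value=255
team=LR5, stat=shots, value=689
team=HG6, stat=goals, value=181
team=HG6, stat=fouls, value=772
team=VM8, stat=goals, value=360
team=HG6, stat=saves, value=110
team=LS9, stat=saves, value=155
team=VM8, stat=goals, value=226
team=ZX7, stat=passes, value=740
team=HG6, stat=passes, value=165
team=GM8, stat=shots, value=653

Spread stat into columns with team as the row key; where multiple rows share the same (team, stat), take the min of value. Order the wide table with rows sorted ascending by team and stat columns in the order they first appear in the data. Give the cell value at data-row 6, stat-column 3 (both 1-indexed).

200

With rows sorted ascending by team, row 6 is team=VM8. stat columns in first-appearance order: shots, saves, passes, fouls, goals; column 3 is passes.
Long rows with team=VM8, stat=passes: min(200, 202) = 200.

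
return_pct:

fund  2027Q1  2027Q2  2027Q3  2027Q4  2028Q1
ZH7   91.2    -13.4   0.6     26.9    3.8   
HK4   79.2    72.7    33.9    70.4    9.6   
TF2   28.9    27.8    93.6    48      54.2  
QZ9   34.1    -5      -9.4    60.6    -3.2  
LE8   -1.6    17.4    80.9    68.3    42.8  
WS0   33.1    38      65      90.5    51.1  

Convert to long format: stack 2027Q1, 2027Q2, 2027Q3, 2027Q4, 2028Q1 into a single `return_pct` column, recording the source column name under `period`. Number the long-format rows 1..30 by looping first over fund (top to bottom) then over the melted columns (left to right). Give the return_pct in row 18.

-9.4

30 rows total (6 × 5). Row 18: index ⌊(18-1)/5⌋ = 3 into fund → QZ9; (18-1) mod 5 = 2 into the melted columns → 2027Q3.
So row 18 is (QZ9, 2027Q3, -9.4); return_pct = -9.4.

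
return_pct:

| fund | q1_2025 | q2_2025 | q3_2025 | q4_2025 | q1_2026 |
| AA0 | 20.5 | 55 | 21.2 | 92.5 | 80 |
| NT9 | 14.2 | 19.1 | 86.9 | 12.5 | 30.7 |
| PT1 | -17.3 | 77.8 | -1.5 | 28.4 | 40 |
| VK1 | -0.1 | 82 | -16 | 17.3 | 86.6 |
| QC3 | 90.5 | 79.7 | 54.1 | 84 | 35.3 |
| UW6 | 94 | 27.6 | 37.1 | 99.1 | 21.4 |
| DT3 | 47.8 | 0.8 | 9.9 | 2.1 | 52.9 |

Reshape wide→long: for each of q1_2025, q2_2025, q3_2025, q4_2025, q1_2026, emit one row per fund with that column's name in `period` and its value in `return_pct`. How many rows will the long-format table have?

7 fund values × 5 melted columns = 35 rows.

35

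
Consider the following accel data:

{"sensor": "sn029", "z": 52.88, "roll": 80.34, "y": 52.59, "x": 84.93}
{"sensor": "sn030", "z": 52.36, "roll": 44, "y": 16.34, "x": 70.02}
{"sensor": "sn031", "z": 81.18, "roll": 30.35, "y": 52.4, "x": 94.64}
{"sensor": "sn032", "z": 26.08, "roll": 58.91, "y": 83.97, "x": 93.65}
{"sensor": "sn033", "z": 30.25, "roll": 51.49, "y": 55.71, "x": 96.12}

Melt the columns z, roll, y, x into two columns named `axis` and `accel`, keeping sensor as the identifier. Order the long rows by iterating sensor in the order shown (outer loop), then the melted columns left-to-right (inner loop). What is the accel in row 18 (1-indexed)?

51.49

20 rows total (5 × 4). Row 18: index ⌊(18-1)/4⌋ = 4 into sensor → sn033; (18-1) mod 4 = 1 into the melted columns → roll.
So row 18 is (sn033, roll, 51.49); accel = 51.49.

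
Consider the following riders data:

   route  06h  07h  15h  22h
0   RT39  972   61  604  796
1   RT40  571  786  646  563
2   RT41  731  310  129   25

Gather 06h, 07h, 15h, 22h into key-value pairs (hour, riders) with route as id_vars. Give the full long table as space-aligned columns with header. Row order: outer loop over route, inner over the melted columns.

route  hour  riders
RT39   06h   972   
RT39   07h   61    
RT39   15h   604   
RT39   22h   796   
RT40   06h   571   
RT40   07h   786   
RT40   15h   646   
RT40   22h   563   
RT41   06h   731   
RT41   07h   310   
RT41   15h   129   
RT41   22h   25    

Each (route, column) pair becomes one row: 3 × 4 = 12 rows.
For example, (RT39, 06h) → riders=972.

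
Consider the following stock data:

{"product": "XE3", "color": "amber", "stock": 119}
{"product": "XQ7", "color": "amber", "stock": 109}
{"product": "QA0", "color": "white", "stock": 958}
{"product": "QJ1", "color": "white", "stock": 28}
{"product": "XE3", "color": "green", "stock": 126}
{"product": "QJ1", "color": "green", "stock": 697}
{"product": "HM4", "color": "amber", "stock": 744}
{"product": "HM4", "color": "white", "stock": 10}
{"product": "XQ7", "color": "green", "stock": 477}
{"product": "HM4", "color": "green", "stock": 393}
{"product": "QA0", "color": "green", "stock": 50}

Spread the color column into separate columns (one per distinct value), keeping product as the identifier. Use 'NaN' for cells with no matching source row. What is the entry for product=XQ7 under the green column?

477

The long row with product=XQ7, color=green has stock=477.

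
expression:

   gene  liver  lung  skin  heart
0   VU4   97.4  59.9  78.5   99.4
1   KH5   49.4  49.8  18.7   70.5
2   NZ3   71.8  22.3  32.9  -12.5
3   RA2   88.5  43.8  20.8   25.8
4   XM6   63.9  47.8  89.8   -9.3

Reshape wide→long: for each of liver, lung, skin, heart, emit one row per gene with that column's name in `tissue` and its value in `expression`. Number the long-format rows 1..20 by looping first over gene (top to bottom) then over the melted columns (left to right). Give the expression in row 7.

20 rows total (5 × 4). Row 7: index ⌊(7-1)/4⌋ = 1 into gene → KH5; (7-1) mod 4 = 2 into the melted columns → skin.
So row 7 is (KH5, skin, 18.7); expression = 18.7.

18.7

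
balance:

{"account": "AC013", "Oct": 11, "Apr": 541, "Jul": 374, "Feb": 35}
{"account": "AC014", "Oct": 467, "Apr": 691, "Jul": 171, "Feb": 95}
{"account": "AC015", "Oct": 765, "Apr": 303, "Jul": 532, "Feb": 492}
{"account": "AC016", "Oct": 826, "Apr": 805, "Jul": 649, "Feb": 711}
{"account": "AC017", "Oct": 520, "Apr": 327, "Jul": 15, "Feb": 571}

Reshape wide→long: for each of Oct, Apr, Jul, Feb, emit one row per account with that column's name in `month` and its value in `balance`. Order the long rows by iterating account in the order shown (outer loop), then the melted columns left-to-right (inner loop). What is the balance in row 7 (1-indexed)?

171

20 rows total (5 × 4). Row 7: index ⌊(7-1)/4⌋ = 1 into account → AC014; (7-1) mod 4 = 2 into the melted columns → Jul.
So row 7 is (AC014, Jul, 171); balance = 171.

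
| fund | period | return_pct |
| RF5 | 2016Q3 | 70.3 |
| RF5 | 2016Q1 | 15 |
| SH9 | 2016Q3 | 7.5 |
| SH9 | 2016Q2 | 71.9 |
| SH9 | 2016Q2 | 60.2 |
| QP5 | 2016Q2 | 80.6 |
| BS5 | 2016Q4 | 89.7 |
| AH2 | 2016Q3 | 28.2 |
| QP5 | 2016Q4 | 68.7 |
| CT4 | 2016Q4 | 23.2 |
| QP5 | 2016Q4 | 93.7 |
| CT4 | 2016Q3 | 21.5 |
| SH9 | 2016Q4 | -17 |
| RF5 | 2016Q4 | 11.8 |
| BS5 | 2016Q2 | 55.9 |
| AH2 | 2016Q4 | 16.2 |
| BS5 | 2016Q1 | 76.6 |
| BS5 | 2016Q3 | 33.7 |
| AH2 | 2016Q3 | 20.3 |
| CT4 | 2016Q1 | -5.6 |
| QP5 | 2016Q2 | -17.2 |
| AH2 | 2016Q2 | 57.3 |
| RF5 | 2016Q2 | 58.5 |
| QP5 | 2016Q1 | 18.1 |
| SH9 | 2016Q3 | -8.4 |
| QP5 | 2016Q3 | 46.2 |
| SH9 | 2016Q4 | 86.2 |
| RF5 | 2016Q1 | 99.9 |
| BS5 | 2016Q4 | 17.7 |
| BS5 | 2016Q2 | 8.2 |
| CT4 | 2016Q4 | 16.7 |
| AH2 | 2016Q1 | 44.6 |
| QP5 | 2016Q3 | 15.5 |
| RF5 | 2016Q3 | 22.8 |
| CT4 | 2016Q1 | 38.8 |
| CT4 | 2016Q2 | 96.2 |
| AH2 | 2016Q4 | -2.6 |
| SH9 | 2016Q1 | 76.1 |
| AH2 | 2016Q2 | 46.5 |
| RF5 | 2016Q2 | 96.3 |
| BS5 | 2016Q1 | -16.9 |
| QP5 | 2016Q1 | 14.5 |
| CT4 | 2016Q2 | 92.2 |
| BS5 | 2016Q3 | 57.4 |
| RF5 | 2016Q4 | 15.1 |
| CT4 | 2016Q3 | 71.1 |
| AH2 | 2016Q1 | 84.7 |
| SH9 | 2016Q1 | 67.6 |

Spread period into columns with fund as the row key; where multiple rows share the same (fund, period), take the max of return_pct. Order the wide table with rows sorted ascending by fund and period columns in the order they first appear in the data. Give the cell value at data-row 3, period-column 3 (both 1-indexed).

With rows sorted ascending by fund, row 3 is fund=CT4. period columns in first-appearance order: 2016Q3, 2016Q1, 2016Q2, 2016Q4; column 3 is 2016Q2.
Long rows with fund=CT4, period=2016Q2: max(96.2, 92.2) = 96.2.

96.2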